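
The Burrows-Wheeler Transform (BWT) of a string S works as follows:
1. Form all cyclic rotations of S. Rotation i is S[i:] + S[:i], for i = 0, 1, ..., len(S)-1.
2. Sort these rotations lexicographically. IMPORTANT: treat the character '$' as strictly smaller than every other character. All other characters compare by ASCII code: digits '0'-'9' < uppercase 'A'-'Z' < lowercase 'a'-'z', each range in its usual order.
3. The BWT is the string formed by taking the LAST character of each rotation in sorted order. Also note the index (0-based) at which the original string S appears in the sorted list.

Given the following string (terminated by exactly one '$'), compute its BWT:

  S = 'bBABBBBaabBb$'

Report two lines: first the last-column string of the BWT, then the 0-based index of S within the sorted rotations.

All 13 rotations (rotation i = S[i:]+S[:i]):
  rot[0] = bBABBBBaabBb$
  rot[1] = BABBBBaabBb$b
  rot[2] = ABBBBaabBb$bB
  rot[3] = BBBBaabBb$bBA
  rot[4] = BBBaabBb$bBAB
  rot[5] = BBaabBb$bBABB
  rot[6] = BaabBb$bBABBB
  rot[7] = aabBb$bBABBBB
  rot[8] = abBb$bBABBBBa
  rot[9] = bBb$bBABBBBaa
  rot[10] = Bb$bBABBBBaab
  rot[11] = b$bBABBBBaabB
  rot[12] = $bBABBBBaabBb
Sorted (with $ < everything):
  sorted[0] = $bBABBBBaabBb  (last char: 'b')
  sorted[1] = ABBBBaabBb$bB  (last char: 'B')
  sorted[2] = BABBBBaabBb$b  (last char: 'b')
  sorted[3] = BBBBaabBb$bBA  (last char: 'A')
  sorted[4] = BBBaabBb$bBAB  (last char: 'B')
  sorted[5] = BBaabBb$bBABB  (last char: 'B')
  sorted[6] = BaabBb$bBABBB  (last char: 'B')
  sorted[7] = Bb$bBABBBBaab  (last char: 'b')
  sorted[8] = aabBb$bBABBBB  (last char: 'B')
  sorted[9] = abBb$bBABBBBa  (last char: 'a')
  sorted[10] = b$bBABBBBaabB  (last char: 'B')
  sorted[11] = bBABBBBaabBb$  (last char: '$')
  sorted[12] = bBb$bBABBBBaa  (last char: 'a')
Last column: bBbABBBbBaB$a
Original string S is at sorted index 11

Answer: bBbABBBbBaB$a
11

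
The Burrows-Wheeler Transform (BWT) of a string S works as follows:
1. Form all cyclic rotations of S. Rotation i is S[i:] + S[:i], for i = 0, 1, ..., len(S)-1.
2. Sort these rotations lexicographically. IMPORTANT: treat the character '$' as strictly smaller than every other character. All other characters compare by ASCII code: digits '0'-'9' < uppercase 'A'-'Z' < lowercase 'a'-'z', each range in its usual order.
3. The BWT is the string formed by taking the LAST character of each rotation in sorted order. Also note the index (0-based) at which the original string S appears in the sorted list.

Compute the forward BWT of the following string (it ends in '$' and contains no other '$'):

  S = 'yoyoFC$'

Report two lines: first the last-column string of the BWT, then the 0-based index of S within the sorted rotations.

Answer: CFoyyo$
6

Derivation:
All 7 rotations (rotation i = S[i:]+S[:i]):
  rot[0] = yoyoFC$
  rot[1] = oyoFC$y
  rot[2] = yoFC$yo
  rot[3] = oFC$yoy
  rot[4] = FC$yoyo
  rot[5] = C$yoyoF
  rot[6] = $yoyoFC
Sorted (with $ < everything):
  sorted[0] = $yoyoFC  (last char: 'C')
  sorted[1] = C$yoyoF  (last char: 'F')
  sorted[2] = FC$yoyo  (last char: 'o')
  sorted[3] = oFC$yoy  (last char: 'y')
  sorted[4] = oyoFC$y  (last char: 'y')
  sorted[5] = yoFC$yo  (last char: 'o')
  sorted[6] = yoyoFC$  (last char: '$')
Last column: CFoyyo$
Original string S is at sorted index 6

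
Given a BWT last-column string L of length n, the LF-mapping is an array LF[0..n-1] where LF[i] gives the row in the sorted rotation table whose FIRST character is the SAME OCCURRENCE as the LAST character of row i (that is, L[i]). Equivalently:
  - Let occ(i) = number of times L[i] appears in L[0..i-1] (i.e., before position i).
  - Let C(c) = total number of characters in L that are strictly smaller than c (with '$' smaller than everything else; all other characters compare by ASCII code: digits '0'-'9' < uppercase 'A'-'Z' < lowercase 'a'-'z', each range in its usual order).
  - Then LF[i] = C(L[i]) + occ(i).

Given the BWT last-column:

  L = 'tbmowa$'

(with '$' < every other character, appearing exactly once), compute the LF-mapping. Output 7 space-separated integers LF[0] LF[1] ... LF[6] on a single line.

Char counts: '$':1, 'a':1, 'b':1, 'm':1, 'o':1, 't':1, 'w':1
C (first-col start): C('$')=0, C('a')=1, C('b')=2, C('m')=3, C('o')=4, C('t')=5, C('w')=6
L[0]='t': occ=0, LF[0]=C('t')+0=5+0=5
L[1]='b': occ=0, LF[1]=C('b')+0=2+0=2
L[2]='m': occ=0, LF[2]=C('m')+0=3+0=3
L[3]='o': occ=0, LF[3]=C('o')+0=4+0=4
L[4]='w': occ=0, LF[4]=C('w')+0=6+0=6
L[5]='a': occ=0, LF[5]=C('a')+0=1+0=1
L[6]='$': occ=0, LF[6]=C('$')+0=0+0=0

Answer: 5 2 3 4 6 1 0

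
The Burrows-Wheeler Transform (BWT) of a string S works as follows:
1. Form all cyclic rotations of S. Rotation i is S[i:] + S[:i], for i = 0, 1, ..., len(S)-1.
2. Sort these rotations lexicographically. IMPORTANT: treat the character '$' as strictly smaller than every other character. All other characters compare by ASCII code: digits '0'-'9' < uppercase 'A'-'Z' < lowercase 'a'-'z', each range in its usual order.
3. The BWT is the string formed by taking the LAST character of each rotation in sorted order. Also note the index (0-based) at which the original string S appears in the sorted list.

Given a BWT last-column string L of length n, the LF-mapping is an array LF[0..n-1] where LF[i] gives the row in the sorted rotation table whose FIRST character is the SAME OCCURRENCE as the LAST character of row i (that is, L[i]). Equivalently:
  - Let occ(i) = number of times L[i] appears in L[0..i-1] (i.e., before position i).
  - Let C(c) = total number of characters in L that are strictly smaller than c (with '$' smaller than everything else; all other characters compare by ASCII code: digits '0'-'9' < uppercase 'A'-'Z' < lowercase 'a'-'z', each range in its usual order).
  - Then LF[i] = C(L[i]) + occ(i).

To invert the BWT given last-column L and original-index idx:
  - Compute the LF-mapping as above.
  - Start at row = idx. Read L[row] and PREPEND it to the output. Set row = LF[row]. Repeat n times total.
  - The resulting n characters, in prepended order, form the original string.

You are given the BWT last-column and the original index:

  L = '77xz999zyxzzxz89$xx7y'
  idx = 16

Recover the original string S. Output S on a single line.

LF mapping: 1 2 9 16 5 6 7 17 14 10 18 19 11 20 4 8 0 12 13 3 15
Walk LF starting at row 16, prepending L[row]:
  step 1: row=16, L[16]='$', prepend. Next row=LF[16]=0
  step 2: row=0, L[0]='7', prepend. Next row=LF[0]=1
  step 3: row=1, L[1]='7', prepend. Next row=LF[1]=2
  step 4: row=2, L[2]='x', prepend. Next row=LF[2]=9
  step 5: row=9, L[9]='x', prepend. Next row=LF[9]=10
  step 6: row=10, L[10]='z', prepend. Next row=LF[10]=18
  step 7: row=18, L[18]='x', prepend. Next row=LF[18]=13
  step 8: row=13, L[13]='z', prepend. Next row=LF[13]=20
  step 9: row=20, L[20]='y', prepend. Next row=LF[20]=15
  step 10: row=15, L[15]='9', prepend. Next row=LF[15]=8
  step 11: row=8, L[8]='y', prepend. Next row=LF[8]=14
  step 12: row=14, L[14]='8', prepend. Next row=LF[14]=4
  step 13: row=4, L[4]='9', prepend. Next row=LF[4]=5
  step 14: row=5, L[5]='9', prepend. Next row=LF[5]=6
  step 15: row=6, L[6]='9', prepend. Next row=LF[6]=7
  step 16: row=7, L[7]='z', prepend. Next row=LF[7]=17
  step 17: row=17, L[17]='x', prepend. Next row=LF[17]=12
  step 18: row=12, L[12]='x', prepend. Next row=LF[12]=11
  step 19: row=11, L[11]='z', prepend. Next row=LF[11]=19
  step 20: row=19, L[19]='7', prepend. Next row=LF[19]=3
  step 21: row=3, L[3]='z', prepend. Next row=LF[3]=16
Reversed output: z7zxxz9998y9yzxzxx77$

Answer: z7zxxz9998y9yzxzxx77$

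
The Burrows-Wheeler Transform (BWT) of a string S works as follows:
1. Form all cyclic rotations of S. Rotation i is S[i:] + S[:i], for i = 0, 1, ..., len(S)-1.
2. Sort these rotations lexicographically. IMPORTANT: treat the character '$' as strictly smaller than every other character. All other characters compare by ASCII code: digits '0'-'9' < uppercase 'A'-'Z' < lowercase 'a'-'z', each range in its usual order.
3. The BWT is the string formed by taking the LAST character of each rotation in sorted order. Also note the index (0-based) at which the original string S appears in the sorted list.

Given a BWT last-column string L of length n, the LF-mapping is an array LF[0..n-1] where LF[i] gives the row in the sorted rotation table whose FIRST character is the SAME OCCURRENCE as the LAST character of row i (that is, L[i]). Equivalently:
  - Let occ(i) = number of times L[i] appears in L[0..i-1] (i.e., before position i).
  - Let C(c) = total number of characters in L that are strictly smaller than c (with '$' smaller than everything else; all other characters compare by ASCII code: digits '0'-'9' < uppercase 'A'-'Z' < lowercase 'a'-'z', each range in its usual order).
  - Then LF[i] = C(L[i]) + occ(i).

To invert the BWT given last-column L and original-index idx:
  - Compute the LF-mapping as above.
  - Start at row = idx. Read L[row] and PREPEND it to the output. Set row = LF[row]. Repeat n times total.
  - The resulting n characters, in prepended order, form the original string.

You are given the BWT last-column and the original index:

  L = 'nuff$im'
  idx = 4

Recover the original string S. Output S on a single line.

LF mapping: 5 6 1 2 0 3 4
Walk LF starting at row 4, prepending L[row]:
  step 1: row=4, L[4]='$', prepend. Next row=LF[4]=0
  step 2: row=0, L[0]='n', prepend. Next row=LF[0]=5
  step 3: row=5, L[5]='i', prepend. Next row=LF[5]=3
  step 4: row=3, L[3]='f', prepend. Next row=LF[3]=2
  step 5: row=2, L[2]='f', prepend. Next row=LF[2]=1
  step 6: row=1, L[1]='u', prepend. Next row=LF[1]=6
  step 7: row=6, L[6]='m', prepend. Next row=LF[6]=4
Reversed output: muffin$

Answer: muffin$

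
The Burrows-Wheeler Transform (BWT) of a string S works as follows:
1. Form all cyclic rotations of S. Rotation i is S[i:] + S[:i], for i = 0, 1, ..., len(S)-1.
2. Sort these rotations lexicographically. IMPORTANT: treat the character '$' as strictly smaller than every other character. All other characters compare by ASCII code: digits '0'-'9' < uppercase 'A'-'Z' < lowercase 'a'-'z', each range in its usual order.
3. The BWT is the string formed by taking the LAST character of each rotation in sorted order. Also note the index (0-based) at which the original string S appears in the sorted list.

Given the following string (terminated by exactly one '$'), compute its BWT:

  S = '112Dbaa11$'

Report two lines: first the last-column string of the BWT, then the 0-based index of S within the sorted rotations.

All 10 rotations (rotation i = S[i:]+S[:i]):
  rot[0] = 112Dbaa11$
  rot[1] = 12Dbaa11$1
  rot[2] = 2Dbaa11$11
  rot[3] = Dbaa11$112
  rot[4] = baa11$112D
  rot[5] = aa11$112Db
  rot[6] = a11$112Dba
  rot[7] = 11$112Dbaa
  rot[8] = 1$112Dbaa1
  rot[9] = $112Dbaa11
Sorted (with $ < everything):
  sorted[0] = $112Dbaa11  (last char: '1')
  sorted[1] = 1$112Dbaa1  (last char: '1')
  sorted[2] = 11$112Dbaa  (last char: 'a')
  sorted[3] = 112Dbaa11$  (last char: '$')
  sorted[4] = 12Dbaa11$1  (last char: '1')
  sorted[5] = 2Dbaa11$11  (last char: '1')
  sorted[6] = Dbaa11$112  (last char: '2')
  sorted[7] = a11$112Dba  (last char: 'a')
  sorted[8] = aa11$112Db  (last char: 'b')
  sorted[9] = baa11$112D  (last char: 'D')
Last column: 11a$112abD
Original string S is at sorted index 3

Answer: 11a$112abD
3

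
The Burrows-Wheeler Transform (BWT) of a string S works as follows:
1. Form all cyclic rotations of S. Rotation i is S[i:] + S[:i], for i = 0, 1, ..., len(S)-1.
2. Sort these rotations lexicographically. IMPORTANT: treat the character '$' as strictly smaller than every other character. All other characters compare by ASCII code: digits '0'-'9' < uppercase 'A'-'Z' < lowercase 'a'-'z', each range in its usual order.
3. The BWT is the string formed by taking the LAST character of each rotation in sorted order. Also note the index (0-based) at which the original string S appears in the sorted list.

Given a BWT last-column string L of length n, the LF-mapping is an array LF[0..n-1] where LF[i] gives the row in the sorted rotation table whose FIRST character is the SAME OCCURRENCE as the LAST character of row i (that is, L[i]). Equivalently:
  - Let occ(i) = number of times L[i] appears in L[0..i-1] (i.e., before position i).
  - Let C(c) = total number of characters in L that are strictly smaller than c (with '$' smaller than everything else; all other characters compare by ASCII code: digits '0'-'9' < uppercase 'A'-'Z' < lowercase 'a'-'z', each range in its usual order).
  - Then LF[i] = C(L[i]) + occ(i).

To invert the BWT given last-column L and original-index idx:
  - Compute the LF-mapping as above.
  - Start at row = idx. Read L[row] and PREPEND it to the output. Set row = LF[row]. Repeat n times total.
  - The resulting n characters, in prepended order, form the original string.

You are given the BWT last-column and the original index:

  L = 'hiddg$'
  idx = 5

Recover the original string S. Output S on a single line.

LF mapping: 4 5 1 2 3 0
Walk LF starting at row 5, prepending L[row]:
  step 1: row=5, L[5]='$', prepend. Next row=LF[5]=0
  step 2: row=0, L[0]='h', prepend. Next row=LF[0]=4
  step 3: row=4, L[4]='g', prepend. Next row=LF[4]=3
  step 4: row=3, L[3]='d', prepend. Next row=LF[3]=2
  step 5: row=2, L[2]='d', prepend. Next row=LF[2]=1
  step 6: row=1, L[1]='i', prepend. Next row=LF[1]=5
Reversed output: iddgh$

Answer: iddgh$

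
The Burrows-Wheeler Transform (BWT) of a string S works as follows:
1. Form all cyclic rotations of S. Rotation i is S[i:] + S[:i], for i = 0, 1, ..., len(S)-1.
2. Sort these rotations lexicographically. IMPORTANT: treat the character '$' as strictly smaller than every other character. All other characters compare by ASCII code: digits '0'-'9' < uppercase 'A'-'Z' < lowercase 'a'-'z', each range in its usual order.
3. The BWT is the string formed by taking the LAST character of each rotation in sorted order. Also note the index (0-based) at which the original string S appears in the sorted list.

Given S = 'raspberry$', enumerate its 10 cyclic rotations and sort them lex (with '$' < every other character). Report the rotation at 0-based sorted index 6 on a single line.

All 10 rotations (rotation i = S[i:]+S[:i]):
  rot[0] = raspberry$
  rot[1] = aspberry$r
  rot[2] = spberry$ra
  rot[3] = pberry$ras
  rot[4] = berry$rasp
  rot[5] = erry$raspb
  rot[6] = rry$raspbe
  rot[7] = ry$raspber
  rot[8] = y$raspberr
  rot[9] = $raspberry
Sorted (with $ < everything):
  sorted[0] = $raspberry
  sorted[1] = aspberry$r
  sorted[2] = berry$rasp
  sorted[3] = erry$raspb
  sorted[4] = pberry$ras
  sorted[5] = raspberry$
  sorted[6] = rry$raspbe
  sorted[7] = ry$raspber
  sorted[8] = spberry$ra
  sorted[9] = y$raspberr
sorted[6] = rry$raspbe

Answer: rry$raspbe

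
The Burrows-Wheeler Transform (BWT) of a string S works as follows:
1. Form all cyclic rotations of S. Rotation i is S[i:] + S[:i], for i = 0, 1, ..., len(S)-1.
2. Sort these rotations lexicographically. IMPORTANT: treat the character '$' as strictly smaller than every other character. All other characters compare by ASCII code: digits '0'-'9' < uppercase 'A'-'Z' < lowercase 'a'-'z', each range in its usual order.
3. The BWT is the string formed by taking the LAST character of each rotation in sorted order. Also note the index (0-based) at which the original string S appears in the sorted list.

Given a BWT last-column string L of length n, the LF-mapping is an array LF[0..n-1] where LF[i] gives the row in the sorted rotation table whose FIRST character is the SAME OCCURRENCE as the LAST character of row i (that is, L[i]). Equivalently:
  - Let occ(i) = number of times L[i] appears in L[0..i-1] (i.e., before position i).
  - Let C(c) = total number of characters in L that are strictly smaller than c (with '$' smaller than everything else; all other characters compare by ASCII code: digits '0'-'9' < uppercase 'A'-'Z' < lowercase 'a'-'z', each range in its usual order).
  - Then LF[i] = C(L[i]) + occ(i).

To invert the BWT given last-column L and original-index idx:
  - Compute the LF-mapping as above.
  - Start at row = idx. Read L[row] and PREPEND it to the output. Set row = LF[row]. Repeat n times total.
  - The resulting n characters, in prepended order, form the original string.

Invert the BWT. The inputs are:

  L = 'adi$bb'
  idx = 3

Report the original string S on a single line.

Answer: bibda$

Derivation:
LF mapping: 1 4 5 0 2 3
Walk LF starting at row 3, prepending L[row]:
  step 1: row=3, L[3]='$', prepend. Next row=LF[3]=0
  step 2: row=0, L[0]='a', prepend. Next row=LF[0]=1
  step 3: row=1, L[1]='d', prepend. Next row=LF[1]=4
  step 4: row=4, L[4]='b', prepend. Next row=LF[4]=2
  step 5: row=2, L[2]='i', prepend. Next row=LF[2]=5
  step 6: row=5, L[5]='b', prepend. Next row=LF[5]=3
Reversed output: bibda$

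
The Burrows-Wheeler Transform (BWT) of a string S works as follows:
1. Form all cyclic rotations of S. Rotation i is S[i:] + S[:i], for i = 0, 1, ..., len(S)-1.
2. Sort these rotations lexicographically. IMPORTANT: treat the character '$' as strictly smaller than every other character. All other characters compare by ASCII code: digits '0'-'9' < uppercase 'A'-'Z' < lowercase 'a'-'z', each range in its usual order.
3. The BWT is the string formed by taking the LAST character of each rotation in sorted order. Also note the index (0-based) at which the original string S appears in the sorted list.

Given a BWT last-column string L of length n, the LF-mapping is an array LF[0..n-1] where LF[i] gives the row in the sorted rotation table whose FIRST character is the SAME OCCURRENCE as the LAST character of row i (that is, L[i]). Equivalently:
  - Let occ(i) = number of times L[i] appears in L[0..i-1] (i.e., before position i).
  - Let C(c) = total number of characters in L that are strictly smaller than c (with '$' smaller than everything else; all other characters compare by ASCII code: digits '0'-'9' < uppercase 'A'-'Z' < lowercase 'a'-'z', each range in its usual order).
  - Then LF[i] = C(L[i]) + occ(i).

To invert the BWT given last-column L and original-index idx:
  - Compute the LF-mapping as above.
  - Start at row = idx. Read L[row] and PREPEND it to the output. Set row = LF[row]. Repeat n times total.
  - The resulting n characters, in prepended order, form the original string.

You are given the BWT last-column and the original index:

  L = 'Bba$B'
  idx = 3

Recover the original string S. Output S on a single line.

Answer: aBbB$

Derivation:
LF mapping: 1 4 3 0 2
Walk LF starting at row 3, prepending L[row]:
  step 1: row=3, L[3]='$', prepend. Next row=LF[3]=0
  step 2: row=0, L[0]='B', prepend. Next row=LF[0]=1
  step 3: row=1, L[1]='b', prepend. Next row=LF[1]=4
  step 4: row=4, L[4]='B', prepend. Next row=LF[4]=2
  step 5: row=2, L[2]='a', prepend. Next row=LF[2]=3
Reversed output: aBbB$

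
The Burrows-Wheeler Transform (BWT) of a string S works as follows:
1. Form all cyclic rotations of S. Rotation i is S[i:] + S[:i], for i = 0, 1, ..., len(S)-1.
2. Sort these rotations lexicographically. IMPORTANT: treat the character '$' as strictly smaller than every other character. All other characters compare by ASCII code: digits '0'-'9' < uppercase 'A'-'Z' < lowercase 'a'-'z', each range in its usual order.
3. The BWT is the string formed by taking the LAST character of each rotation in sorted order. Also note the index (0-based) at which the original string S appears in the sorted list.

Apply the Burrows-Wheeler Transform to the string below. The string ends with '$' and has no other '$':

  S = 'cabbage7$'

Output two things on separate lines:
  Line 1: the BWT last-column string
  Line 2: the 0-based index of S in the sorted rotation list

All 9 rotations (rotation i = S[i:]+S[:i]):
  rot[0] = cabbage7$
  rot[1] = abbage7$c
  rot[2] = bbage7$ca
  rot[3] = bage7$cab
  rot[4] = age7$cabb
  rot[5] = ge7$cabba
  rot[6] = e7$cabbag
  rot[7] = 7$cabbage
  rot[8] = $cabbage7
Sorted (with $ < everything):
  sorted[0] = $cabbage7  (last char: '7')
  sorted[1] = 7$cabbage  (last char: 'e')
  sorted[2] = abbage7$c  (last char: 'c')
  sorted[3] = age7$cabb  (last char: 'b')
  sorted[4] = bage7$cab  (last char: 'b')
  sorted[5] = bbage7$ca  (last char: 'a')
  sorted[6] = cabbage7$  (last char: '$')
  sorted[7] = e7$cabbag  (last char: 'g')
  sorted[8] = ge7$cabba  (last char: 'a')
Last column: 7ecbba$ga
Original string S is at sorted index 6

Answer: 7ecbba$ga
6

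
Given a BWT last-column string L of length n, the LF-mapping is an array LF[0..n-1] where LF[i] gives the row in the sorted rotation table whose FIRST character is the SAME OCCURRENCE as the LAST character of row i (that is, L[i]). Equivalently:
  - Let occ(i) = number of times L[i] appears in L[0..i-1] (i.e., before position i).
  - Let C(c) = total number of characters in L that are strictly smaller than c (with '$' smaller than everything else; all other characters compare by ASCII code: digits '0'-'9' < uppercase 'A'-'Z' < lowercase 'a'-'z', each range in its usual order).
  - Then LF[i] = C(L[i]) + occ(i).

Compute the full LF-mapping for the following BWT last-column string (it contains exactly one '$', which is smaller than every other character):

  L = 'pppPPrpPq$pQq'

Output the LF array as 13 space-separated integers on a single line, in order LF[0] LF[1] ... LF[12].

Answer: 5 6 7 1 2 12 8 3 10 0 9 4 11

Derivation:
Char counts: '$':1, 'P':3, 'Q':1, 'p':5, 'q':2, 'r':1
C (first-col start): C('$')=0, C('P')=1, C('Q')=4, C('p')=5, C('q')=10, C('r')=12
L[0]='p': occ=0, LF[0]=C('p')+0=5+0=5
L[1]='p': occ=1, LF[1]=C('p')+1=5+1=6
L[2]='p': occ=2, LF[2]=C('p')+2=5+2=7
L[3]='P': occ=0, LF[3]=C('P')+0=1+0=1
L[4]='P': occ=1, LF[4]=C('P')+1=1+1=2
L[5]='r': occ=0, LF[5]=C('r')+0=12+0=12
L[6]='p': occ=3, LF[6]=C('p')+3=5+3=8
L[7]='P': occ=2, LF[7]=C('P')+2=1+2=3
L[8]='q': occ=0, LF[8]=C('q')+0=10+0=10
L[9]='$': occ=0, LF[9]=C('$')+0=0+0=0
L[10]='p': occ=4, LF[10]=C('p')+4=5+4=9
L[11]='Q': occ=0, LF[11]=C('Q')+0=4+0=4
L[12]='q': occ=1, LF[12]=C('q')+1=10+1=11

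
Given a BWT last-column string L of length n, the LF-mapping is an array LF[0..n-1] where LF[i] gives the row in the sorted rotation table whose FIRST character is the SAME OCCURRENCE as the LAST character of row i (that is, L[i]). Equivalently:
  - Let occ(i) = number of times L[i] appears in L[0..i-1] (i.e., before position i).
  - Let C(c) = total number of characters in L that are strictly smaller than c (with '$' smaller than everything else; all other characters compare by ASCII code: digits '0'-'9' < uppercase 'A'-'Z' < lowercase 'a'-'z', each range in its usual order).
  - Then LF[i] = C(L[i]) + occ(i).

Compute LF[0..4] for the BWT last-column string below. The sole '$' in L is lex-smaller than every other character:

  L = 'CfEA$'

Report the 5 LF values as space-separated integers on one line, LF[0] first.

Answer: 2 4 3 1 0

Derivation:
Char counts: '$':1, 'A':1, 'C':1, 'E':1, 'f':1
C (first-col start): C('$')=0, C('A')=1, C('C')=2, C('E')=3, C('f')=4
L[0]='C': occ=0, LF[0]=C('C')+0=2+0=2
L[1]='f': occ=0, LF[1]=C('f')+0=4+0=4
L[2]='E': occ=0, LF[2]=C('E')+0=3+0=3
L[3]='A': occ=0, LF[3]=C('A')+0=1+0=1
L[4]='$': occ=0, LF[4]=C('$')+0=0+0=0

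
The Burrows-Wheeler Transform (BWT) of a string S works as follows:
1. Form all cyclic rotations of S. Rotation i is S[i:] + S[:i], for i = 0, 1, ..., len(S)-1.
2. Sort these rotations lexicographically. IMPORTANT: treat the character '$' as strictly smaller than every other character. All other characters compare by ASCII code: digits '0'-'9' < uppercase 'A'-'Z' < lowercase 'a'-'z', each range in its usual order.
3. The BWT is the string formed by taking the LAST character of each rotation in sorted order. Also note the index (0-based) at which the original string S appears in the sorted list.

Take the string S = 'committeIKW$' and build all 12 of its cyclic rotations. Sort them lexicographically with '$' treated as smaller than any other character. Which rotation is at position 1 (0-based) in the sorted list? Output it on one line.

Answer: IKW$committe

Derivation:
All 12 rotations (rotation i = S[i:]+S[:i]):
  rot[0] = committeIKW$
  rot[1] = ommitteIKW$c
  rot[2] = mmitteIKW$co
  rot[3] = mitteIKW$com
  rot[4] = itteIKW$comm
  rot[5] = tteIKW$commi
  rot[6] = teIKW$commit
  rot[7] = eIKW$committ
  rot[8] = IKW$committe
  rot[9] = KW$committeI
  rot[10] = W$committeIK
  rot[11] = $committeIKW
Sorted (with $ < everything):
  sorted[0] = $committeIKW
  sorted[1] = IKW$committe
  sorted[2] = KW$committeI
  sorted[3] = W$committeIK
  sorted[4] = committeIKW$
  sorted[5] = eIKW$committ
  sorted[6] = itteIKW$comm
  sorted[7] = mitteIKW$com
  sorted[8] = mmitteIKW$co
  sorted[9] = ommitteIKW$c
  sorted[10] = teIKW$commit
  sorted[11] = tteIKW$commi
sorted[1] = IKW$committe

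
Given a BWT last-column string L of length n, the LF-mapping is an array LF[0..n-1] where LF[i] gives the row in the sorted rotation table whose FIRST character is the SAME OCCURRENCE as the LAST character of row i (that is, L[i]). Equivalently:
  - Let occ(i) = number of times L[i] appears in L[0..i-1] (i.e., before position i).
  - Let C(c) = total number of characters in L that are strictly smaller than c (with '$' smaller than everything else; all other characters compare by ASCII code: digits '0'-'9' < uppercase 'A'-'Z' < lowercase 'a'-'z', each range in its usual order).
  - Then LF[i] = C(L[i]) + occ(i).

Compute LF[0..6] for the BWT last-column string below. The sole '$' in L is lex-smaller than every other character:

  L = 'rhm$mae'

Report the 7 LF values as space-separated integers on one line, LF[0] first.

Char counts: '$':1, 'a':1, 'e':1, 'h':1, 'm':2, 'r':1
C (first-col start): C('$')=0, C('a')=1, C('e')=2, C('h')=3, C('m')=4, C('r')=6
L[0]='r': occ=0, LF[0]=C('r')+0=6+0=6
L[1]='h': occ=0, LF[1]=C('h')+0=3+0=3
L[2]='m': occ=0, LF[2]=C('m')+0=4+0=4
L[3]='$': occ=0, LF[3]=C('$')+0=0+0=0
L[4]='m': occ=1, LF[4]=C('m')+1=4+1=5
L[5]='a': occ=0, LF[5]=C('a')+0=1+0=1
L[6]='e': occ=0, LF[6]=C('e')+0=2+0=2

Answer: 6 3 4 0 5 1 2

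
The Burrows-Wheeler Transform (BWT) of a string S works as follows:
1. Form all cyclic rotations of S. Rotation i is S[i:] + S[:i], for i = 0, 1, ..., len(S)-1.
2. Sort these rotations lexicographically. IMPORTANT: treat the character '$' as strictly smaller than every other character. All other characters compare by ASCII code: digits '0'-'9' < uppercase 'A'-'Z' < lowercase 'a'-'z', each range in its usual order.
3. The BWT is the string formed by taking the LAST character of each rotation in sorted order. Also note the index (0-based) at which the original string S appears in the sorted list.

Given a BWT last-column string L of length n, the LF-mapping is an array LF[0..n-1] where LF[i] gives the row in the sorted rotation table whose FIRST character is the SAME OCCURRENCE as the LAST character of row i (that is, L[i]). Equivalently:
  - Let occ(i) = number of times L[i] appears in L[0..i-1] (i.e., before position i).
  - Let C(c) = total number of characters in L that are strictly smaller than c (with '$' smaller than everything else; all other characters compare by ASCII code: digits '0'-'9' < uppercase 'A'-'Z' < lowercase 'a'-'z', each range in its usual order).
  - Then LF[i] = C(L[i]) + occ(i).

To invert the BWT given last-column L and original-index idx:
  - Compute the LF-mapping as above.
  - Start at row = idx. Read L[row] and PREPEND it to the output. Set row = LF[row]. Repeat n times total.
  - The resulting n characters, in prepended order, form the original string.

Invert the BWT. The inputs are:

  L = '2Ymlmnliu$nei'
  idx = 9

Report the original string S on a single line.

LF mapping: 1 2 8 6 9 10 7 4 12 0 11 3 5
Walk LF starting at row 9, prepending L[row]:
  step 1: row=9, L[9]='$', prepend. Next row=LF[9]=0
  step 2: row=0, L[0]='2', prepend. Next row=LF[0]=1
  step 3: row=1, L[1]='Y', prepend. Next row=LF[1]=2
  step 4: row=2, L[2]='m', prepend. Next row=LF[2]=8
  step 5: row=8, L[8]='u', prepend. Next row=LF[8]=12
  step 6: row=12, L[12]='i', prepend. Next row=LF[12]=5
  step 7: row=5, L[5]='n', prepend. Next row=LF[5]=10
  step 8: row=10, L[10]='n', prepend. Next row=LF[10]=11
  step 9: row=11, L[11]='e', prepend. Next row=LF[11]=3
  step 10: row=3, L[3]='l', prepend. Next row=LF[3]=6
  step 11: row=6, L[6]='l', prepend. Next row=LF[6]=7
  step 12: row=7, L[7]='i', prepend. Next row=LF[7]=4
  step 13: row=4, L[4]='m', prepend. Next row=LF[4]=9
Reversed output: millenniumY2$

Answer: millenniumY2$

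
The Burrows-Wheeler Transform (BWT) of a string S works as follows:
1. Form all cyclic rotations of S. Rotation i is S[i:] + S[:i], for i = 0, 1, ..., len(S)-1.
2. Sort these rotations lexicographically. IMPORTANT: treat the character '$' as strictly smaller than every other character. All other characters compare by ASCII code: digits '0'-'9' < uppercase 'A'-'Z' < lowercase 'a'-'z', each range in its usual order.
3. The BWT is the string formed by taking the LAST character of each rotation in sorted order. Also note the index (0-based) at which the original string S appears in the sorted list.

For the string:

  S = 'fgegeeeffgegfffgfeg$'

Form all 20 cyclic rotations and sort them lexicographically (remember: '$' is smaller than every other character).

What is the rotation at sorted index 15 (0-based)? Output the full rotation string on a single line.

Answer: geeeffgegfffgfeg$fge

Derivation:
All 20 rotations (rotation i = S[i:]+S[:i]):
  rot[0] = fgegeeeffgegfffgfeg$
  rot[1] = gegeeeffgegfffgfeg$f
  rot[2] = egeeeffgegfffgfeg$fg
  rot[3] = geeeffgegfffgfeg$fge
  rot[4] = eeeffgegfffgfeg$fgeg
  rot[5] = eeffgegfffgfeg$fgege
  rot[6] = effgegfffgfeg$fgegee
  rot[7] = ffgegfffgfeg$fgegeee
  rot[8] = fgegfffgfeg$fgegeeef
  rot[9] = gegfffgfeg$fgegeeeff
  rot[10] = egfffgfeg$fgegeeeffg
  rot[11] = gfffgfeg$fgegeeeffge
  rot[12] = fffgfeg$fgegeeeffgeg
  rot[13] = ffgfeg$fgegeeeffgegf
  rot[14] = fgfeg$fgegeeeffgegff
  rot[15] = gfeg$fgegeeeffgegfff
  rot[16] = feg$fgegeeeffgegfffg
  rot[17] = eg$fgegeeeffgegfffgf
  rot[18] = g$fgegeeeffgegfffgfe
  rot[19] = $fgegeeeffgegfffgfeg
Sorted (with $ < everything):
  sorted[0] = $fgegeeeffgegfffgfeg
  sorted[1] = eeeffgegfffgfeg$fgeg
  sorted[2] = eeffgegfffgfeg$fgege
  sorted[3] = effgegfffgfeg$fgegee
  sorted[4] = eg$fgegeeeffgegfffgf
  sorted[5] = egeeeffgegfffgfeg$fg
  sorted[6] = egfffgfeg$fgegeeeffg
  sorted[7] = feg$fgegeeeffgegfffg
  sorted[8] = fffgfeg$fgegeeeffgeg
  sorted[9] = ffgegfffgfeg$fgegeee
  sorted[10] = ffgfeg$fgegeeeffgegf
  sorted[11] = fgegeeeffgegfffgfeg$
  sorted[12] = fgegfffgfeg$fgegeeef
  sorted[13] = fgfeg$fgegeeeffgegff
  sorted[14] = g$fgegeeeffgegfffgfe
  sorted[15] = geeeffgegfffgfeg$fge
  sorted[16] = gegeeeffgegfffgfeg$f
  sorted[17] = gegfffgfeg$fgegeeeff
  sorted[18] = gfeg$fgegeeeffgegfff
  sorted[19] = gfffgfeg$fgegeeeffge
sorted[15] = geeeffgegfffgfeg$fge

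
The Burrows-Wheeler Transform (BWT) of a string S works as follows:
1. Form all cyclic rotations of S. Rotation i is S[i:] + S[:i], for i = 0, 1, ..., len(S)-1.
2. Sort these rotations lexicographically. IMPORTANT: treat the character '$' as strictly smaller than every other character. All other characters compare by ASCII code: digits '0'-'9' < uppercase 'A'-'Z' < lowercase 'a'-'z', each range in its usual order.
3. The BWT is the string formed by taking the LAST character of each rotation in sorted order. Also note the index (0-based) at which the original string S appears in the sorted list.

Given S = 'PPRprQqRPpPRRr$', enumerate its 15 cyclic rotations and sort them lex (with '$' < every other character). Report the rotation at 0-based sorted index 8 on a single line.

Answer: RprQqRPpPRRr$PP

Derivation:
All 15 rotations (rotation i = S[i:]+S[:i]):
  rot[0] = PPRprQqRPpPRRr$
  rot[1] = PRprQqRPpPRRr$P
  rot[2] = RprQqRPpPRRr$PP
  rot[3] = prQqRPpPRRr$PPR
  rot[4] = rQqRPpPRRr$PPRp
  rot[5] = QqRPpPRRr$PPRpr
  rot[6] = qRPpPRRr$PPRprQ
  rot[7] = RPpPRRr$PPRprQq
  rot[8] = PpPRRr$PPRprQqR
  rot[9] = pPRRr$PPRprQqRP
  rot[10] = PRRr$PPRprQqRPp
  rot[11] = RRr$PPRprQqRPpP
  rot[12] = Rr$PPRprQqRPpPR
  rot[13] = r$PPRprQqRPpPRR
  rot[14] = $PPRprQqRPpPRRr
Sorted (with $ < everything):
  sorted[0] = $PPRprQqRPpPRRr
  sorted[1] = PPRprQqRPpPRRr$
  sorted[2] = PRRr$PPRprQqRPp
  sorted[3] = PRprQqRPpPRRr$P
  sorted[4] = PpPRRr$PPRprQqR
  sorted[5] = QqRPpPRRr$PPRpr
  sorted[6] = RPpPRRr$PPRprQq
  sorted[7] = RRr$PPRprQqRPpP
  sorted[8] = RprQqRPpPRRr$PP
  sorted[9] = Rr$PPRprQqRPpPR
  sorted[10] = pPRRr$PPRprQqRP
  sorted[11] = prQqRPpPRRr$PPR
  sorted[12] = qRPpPRRr$PPRprQ
  sorted[13] = r$PPRprQqRPpPRR
  sorted[14] = rQqRPpPRRr$PPRp
sorted[8] = RprQqRPpPRRr$PP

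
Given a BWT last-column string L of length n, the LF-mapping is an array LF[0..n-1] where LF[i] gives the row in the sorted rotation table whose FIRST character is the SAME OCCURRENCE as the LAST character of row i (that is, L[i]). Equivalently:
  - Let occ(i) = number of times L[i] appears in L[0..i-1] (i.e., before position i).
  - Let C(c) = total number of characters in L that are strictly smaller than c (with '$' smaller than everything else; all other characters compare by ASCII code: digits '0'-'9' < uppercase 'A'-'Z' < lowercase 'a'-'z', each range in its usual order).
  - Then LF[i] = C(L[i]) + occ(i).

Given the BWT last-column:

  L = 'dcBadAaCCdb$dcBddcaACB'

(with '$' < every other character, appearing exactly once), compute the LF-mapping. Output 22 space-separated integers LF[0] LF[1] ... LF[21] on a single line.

Char counts: '$':1, 'A':2, 'B':3, 'C':3, 'a':3, 'b':1, 'c':3, 'd':6
C (first-col start): C('$')=0, C('A')=1, C('B')=3, C('C')=6, C('a')=9, C('b')=12, C('c')=13, C('d')=16
L[0]='d': occ=0, LF[0]=C('d')+0=16+0=16
L[1]='c': occ=0, LF[1]=C('c')+0=13+0=13
L[2]='B': occ=0, LF[2]=C('B')+0=3+0=3
L[3]='a': occ=0, LF[3]=C('a')+0=9+0=9
L[4]='d': occ=1, LF[4]=C('d')+1=16+1=17
L[5]='A': occ=0, LF[5]=C('A')+0=1+0=1
L[6]='a': occ=1, LF[6]=C('a')+1=9+1=10
L[7]='C': occ=0, LF[7]=C('C')+0=6+0=6
L[8]='C': occ=1, LF[8]=C('C')+1=6+1=7
L[9]='d': occ=2, LF[9]=C('d')+2=16+2=18
L[10]='b': occ=0, LF[10]=C('b')+0=12+0=12
L[11]='$': occ=0, LF[11]=C('$')+0=0+0=0
L[12]='d': occ=3, LF[12]=C('d')+3=16+3=19
L[13]='c': occ=1, LF[13]=C('c')+1=13+1=14
L[14]='B': occ=1, LF[14]=C('B')+1=3+1=4
L[15]='d': occ=4, LF[15]=C('d')+4=16+4=20
L[16]='d': occ=5, LF[16]=C('d')+5=16+5=21
L[17]='c': occ=2, LF[17]=C('c')+2=13+2=15
L[18]='a': occ=2, LF[18]=C('a')+2=9+2=11
L[19]='A': occ=1, LF[19]=C('A')+1=1+1=2
L[20]='C': occ=2, LF[20]=C('C')+2=6+2=8
L[21]='B': occ=2, LF[21]=C('B')+2=3+2=5

Answer: 16 13 3 9 17 1 10 6 7 18 12 0 19 14 4 20 21 15 11 2 8 5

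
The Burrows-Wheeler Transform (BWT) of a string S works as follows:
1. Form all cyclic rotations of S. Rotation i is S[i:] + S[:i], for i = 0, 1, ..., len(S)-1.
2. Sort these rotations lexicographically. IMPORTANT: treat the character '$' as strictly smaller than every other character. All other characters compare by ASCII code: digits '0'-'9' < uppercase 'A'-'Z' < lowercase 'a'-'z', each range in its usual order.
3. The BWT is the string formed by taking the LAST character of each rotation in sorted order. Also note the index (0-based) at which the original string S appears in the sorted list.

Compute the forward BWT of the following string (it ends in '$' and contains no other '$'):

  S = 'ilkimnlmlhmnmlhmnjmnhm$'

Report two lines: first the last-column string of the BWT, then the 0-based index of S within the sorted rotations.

Answer: mnll$knlmminhnljhihmmmm
4

Derivation:
All 23 rotations (rotation i = S[i:]+S[:i]):
  rot[0] = ilkimnlmlhmnmlhmnjmnhm$
  rot[1] = lkimnlmlhmnmlhmnjmnhm$i
  rot[2] = kimnlmlhmnmlhmnjmnhm$il
  rot[3] = imnlmlhmnmlhmnjmnhm$ilk
  rot[4] = mnlmlhmnmlhmnjmnhm$ilki
  rot[5] = nlmlhmnmlhmnjmnhm$ilkim
  rot[6] = lmlhmnmlhmnjmnhm$ilkimn
  rot[7] = mlhmnmlhmnjmnhm$ilkimnl
  rot[8] = lhmnmlhmnjmnhm$ilkimnlm
  rot[9] = hmnmlhmnjmnhm$ilkimnlml
  rot[10] = mnmlhmnjmnhm$ilkimnlmlh
  rot[11] = nmlhmnjmnhm$ilkimnlmlhm
  rot[12] = mlhmnjmnhm$ilkimnlmlhmn
  rot[13] = lhmnjmnhm$ilkimnlmlhmnm
  rot[14] = hmnjmnhm$ilkimnlmlhmnml
  rot[15] = mnjmnhm$ilkimnlmlhmnmlh
  rot[16] = njmnhm$ilkimnlmlhmnmlhm
  rot[17] = jmnhm$ilkimnlmlhmnmlhmn
  rot[18] = mnhm$ilkimnlmlhmnmlhmnj
  rot[19] = nhm$ilkimnlmlhmnmlhmnjm
  rot[20] = hm$ilkimnlmlhmnmlhmnjmn
  rot[21] = m$ilkimnlmlhmnmlhmnjmnh
  rot[22] = $ilkimnlmlhmnmlhmnjmnhm
Sorted (with $ < everything):
  sorted[0] = $ilkimnlmlhmnmlhmnjmnhm  (last char: 'm')
  sorted[1] = hm$ilkimnlmlhmnmlhmnjmn  (last char: 'n')
  sorted[2] = hmnjmnhm$ilkimnlmlhmnml  (last char: 'l')
  sorted[3] = hmnmlhmnjmnhm$ilkimnlml  (last char: 'l')
  sorted[4] = ilkimnlmlhmnmlhmnjmnhm$  (last char: '$')
  sorted[5] = imnlmlhmnmlhmnjmnhm$ilk  (last char: 'k')
  sorted[6] = jmnhm$ilkimnlmlhmnmlhmn  (last char: 'n')
  sorted[7] = kimnlmlhmnmlhmnjmnhm$il  (last char: 'l')
  sorted[8] = lhmnjmnhm$ilkimnlmlhmnm  (last char: 'm')
  sorted[9] = lhmnmlhmnjmnhm$ilkimnlm  (last char: 'm')
  sorted[10] = lkimnlmlhmnmlhmnjmnhm$i  (last char: 'i')
  sorted[11] = lmlhmnmlhmnjmnhm$ilkimn  (last char: 'n')
  sorted[12] = m$ilkimnlmlhmnmlhmnjmnh  (last char: 'h')
  sorted[13] = mlhmnjmnhm$ilkimnlmlhmn  (last char: 'n')
  sorted[14] = mlhmnmlhmnjmnhm$ilkimnl  (last char: 'l')
  sorted[15] = mnhm$ilkimnlmlhmnmlhmnj  (last char: 'j')
  sorted[16] = mnjmnhm$ilkimnlmlhmnmlh  (last char: 'h')
  sorted[17] = mnlmlhmnmlhmnjmnhm$ilki  (last char: 'i')
  sorted[18] = mnmlhmnjmnhm$ilkimnlmlh  (last char: 'h')
  sorted[19] = nhm$ilkimnlmlhmnmlhmnjm  (last char: 'm')
  sorted[20] = njmnhm$ilkimnlmlhmnmlhm  (last char: 'm')
  sorted[21] = nlmlhmnmlhmnjmnhm$ilkim  (last char: 'm')
  sorted[22] = nmlhmnjmnhm$ilkimnlmlhm  (last char: 'm')
Last column: mnll$knlmminhnljhihmmmm
Original string S is at sorted index 4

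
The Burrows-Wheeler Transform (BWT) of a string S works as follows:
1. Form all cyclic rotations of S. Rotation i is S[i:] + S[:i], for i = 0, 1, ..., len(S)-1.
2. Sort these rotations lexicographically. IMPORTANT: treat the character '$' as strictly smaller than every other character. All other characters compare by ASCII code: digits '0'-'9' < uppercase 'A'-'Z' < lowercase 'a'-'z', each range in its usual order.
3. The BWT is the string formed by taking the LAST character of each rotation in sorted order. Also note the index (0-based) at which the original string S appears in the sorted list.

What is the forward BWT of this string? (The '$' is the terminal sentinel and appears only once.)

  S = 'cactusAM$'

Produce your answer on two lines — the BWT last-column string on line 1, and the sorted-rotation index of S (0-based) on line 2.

All 9 rotations (rotation i = S[i:]+S[:i]):
  rot[0] = cactusAM$
  rot[1] = actusAM$c
  rot[2] = ctusAM$ca
  rot[3] = tusAM$cac
  rot[4] = usAM$cact
  rot[5] = sAM$cactu
  rot[6] = AM$cactus
  rot[7] = M$cactusA
  rot[8] = $cactusAM
Sorted (with $ < everything):
  sorted[0] = $cactusAM  (last char: 'M')
  sorted[1] = AM$cactus  (last char: 's')
  sorted[2] = M$cactusA  (last char: 'A')
  sorted[3] = actusAM$c  (last char: 'c')
  sorted[4] = cactusAM$  (last char: '$')
  sorted[5] = ctusAM$ca  (last char: 'a')
  sorted[6] = sAM$cactu  (last char: 'u')
  sorted[7] = tusAM$cac  (last char: 'c')
  sorted[8] = usAM$cact  (last char: 't')
Last column: MsAc$auct
Original string S is at sorted index 4

Answer: MsAc$auct
4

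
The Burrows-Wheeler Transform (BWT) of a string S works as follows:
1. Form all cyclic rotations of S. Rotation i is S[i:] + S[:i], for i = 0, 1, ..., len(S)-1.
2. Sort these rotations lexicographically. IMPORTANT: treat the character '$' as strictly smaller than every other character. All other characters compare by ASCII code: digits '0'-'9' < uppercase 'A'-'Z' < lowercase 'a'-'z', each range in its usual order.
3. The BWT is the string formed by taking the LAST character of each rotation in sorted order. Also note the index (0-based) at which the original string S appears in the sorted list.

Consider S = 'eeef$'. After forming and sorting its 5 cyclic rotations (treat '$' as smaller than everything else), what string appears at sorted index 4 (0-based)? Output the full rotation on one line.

Answer: f$eee

Derivation:
All 5 rotations (rotation i = S[i:]+S[:i]):
  rot[0] = eeef$
  rot[1] = eef$e
  rot[2] = ef$ee
  rot[3] = f$eee
  rot[4] = $eeef
Sorted (with $ < everything):
  sorted[0] = $eeef
  sorted[1] = eeef$
  sorted[2] = eef$e
  sorted[3] = ef$ee
  sorted[4] = f$eee
sorted[4] = f$eee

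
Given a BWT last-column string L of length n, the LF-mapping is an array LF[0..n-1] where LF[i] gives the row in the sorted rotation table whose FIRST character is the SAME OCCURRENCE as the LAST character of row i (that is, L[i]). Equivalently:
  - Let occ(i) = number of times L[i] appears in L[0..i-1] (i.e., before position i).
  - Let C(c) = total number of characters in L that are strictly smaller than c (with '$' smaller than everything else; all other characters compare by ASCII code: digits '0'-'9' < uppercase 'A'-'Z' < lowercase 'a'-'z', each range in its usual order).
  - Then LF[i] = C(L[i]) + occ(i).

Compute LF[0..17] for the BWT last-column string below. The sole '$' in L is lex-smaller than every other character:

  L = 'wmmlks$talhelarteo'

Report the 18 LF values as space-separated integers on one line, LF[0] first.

Char counts: '$':1, 'a':2, 'e':2, 'h':1, 'k':1, 'l':3, 'm':2, 'o':1, 'r':1, 's':1, 't':2, 'w':1
C (first-col start): C('$')=0, C('a')=1, C('e')=3, C('h')=5, C('k')=6, C('l')=7, C('m')=10, C('o')=12, C('r')=13, C('s')=14, C('t')=15, C('w')=17
L[0]='w': occ=0, LF[0]=C('w')+0=17+0=17
L[1]='m': occ=0, LF[1]=C('m')+0=10+0=10
L[2]='m': occ=1, LF[2]=C('m')+1=10+1=11
L[3]='l': occ=0, LF[3]=C('l')+0=7+0=7
L[4]='k': occ=0, LF[4]=C('k')+0=6+0=6
L[5]='s': occ=0, LF[5]=C('s')+0=14+0=14
L[6]='$': occ=0, LF[6]=C('$')+0=0+0=0
L[7]='t': occ=0, LF[7]=C('t')+0=15+0=15
L[8]='a': occ=0, LF[8]=C('a')+0=1+0=1
L[9]='l': occ=1, LF[9]=C('l')+1=7+1=8
L[10]='h': occ=0, LF[10]=C('h')+0=5+0=5
L[11]='e': occ=0, LF[11]=C('e')+0=3+0=3
L[12]='l': occ=2, LF[12]=C('l')+2=7+2=9
L[13]='a': occ=1, LF[13]=C('a')+1=1+1=2
L[14]='r': occ=0, LF[14]=C('r')+0=13+0=13
L[15]='t': occ=1, LF[15]=C('t')+1=15+1=16
L[16]='e': occ=1, LF[16]=C('e')+1=3+1=4
L[17]='o': occ=0, LF[17]=C('o')+0=12+0=12

Answer: 17 10 11 7 6 14 0 15 1 8 5 3 9 2 13 16 4 12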